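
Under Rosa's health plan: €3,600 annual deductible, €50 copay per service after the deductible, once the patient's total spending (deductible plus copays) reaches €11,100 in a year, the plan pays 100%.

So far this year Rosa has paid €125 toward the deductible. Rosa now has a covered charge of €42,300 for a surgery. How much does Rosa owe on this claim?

€3,525

Deductible still to meet: €3,600 − €125 = €3,475.
That leaves €42,300 − €3,475 = €38,825 for the copay.
Copay on this service: €50.
Patient responsibility before any cap: €3,475 + €50 = €3,525.
Year-to-date out-of-pocket becomes €125 + €3,525 = €3,650, still under the €11,100 maximum, so no cap applies.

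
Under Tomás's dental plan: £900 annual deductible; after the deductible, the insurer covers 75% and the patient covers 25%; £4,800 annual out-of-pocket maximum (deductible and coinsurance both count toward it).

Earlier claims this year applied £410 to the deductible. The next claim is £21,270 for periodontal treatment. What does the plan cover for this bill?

£16,880

Deductible still to meet: £900 − £410 = £490.
The remaining £20,780 (= £21,270 − £490) moves to coinsurance.
25% of £20,780 = £5,195 falls to the patient.
That puts the patient's cost at £490 + £5,195 = £5,685 before any cap.
Adding £5,685 to the £410 already spent would give £6,095, which exceeds the £4,800 cap; the patient pays just £4,800 − £410 = £4,390.
Insurer pays the balance: £21,270 − £4,390 = £16,880.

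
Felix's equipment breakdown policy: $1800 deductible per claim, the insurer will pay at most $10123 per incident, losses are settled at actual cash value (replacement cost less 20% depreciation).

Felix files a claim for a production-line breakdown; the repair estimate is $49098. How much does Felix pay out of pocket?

$38975

Actual cash value after 20% depreciation: $49098 × 80% = $39278.40.
Subtract the deductible: $39278.40 − $1800 = $37478.40.
Since $37478.40 > $10123, the payout is capped at $10123.
Out of pocket: $49098 − $10123 = $38975.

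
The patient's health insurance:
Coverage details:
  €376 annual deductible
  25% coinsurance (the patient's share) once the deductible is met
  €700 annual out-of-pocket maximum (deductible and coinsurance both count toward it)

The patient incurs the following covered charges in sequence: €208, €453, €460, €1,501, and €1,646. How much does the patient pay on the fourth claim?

€137.75

#1 (€208): entire amount goes to the deductible. Patient pays €208; OOP now €208.
#2 (€453): deductible takes €168, €285 remains; 25% of €285 = €71.25. Patient pays €239.25; OOP now €447.25.
#3 (€460): deductible already satisfied, so patient's share is 25% × €460 = €115. Patient pays €115; OOP now €562.25.
#4 (€1,501): deductible already satisfied, so patient's share is 25% × €1,501 = €375.25. OOP would hit €937.50 > €700, so the cap limits the patient to €700 − €562.25 = €137.75.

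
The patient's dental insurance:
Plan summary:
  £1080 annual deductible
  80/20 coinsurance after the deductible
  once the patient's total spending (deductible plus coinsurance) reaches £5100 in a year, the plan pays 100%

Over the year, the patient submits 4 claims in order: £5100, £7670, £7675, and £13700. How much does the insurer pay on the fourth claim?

£13553

Bill 1, £5100: deductible takes £1080, £4020 remains; patient's 20% is £804. Cost to patient: £1884. OOP to date £1884. Insurer: £5100 − £1884 = £3216.
Bill 2, £7670: 20% coinsurance on £7670 = £1534. Patient pays £1534; OOP now £3418. Plan pays £7670 − £1534 = £6136.
Bill 3, £7675: deductible met; 20% of £7675 = £1535. Patient pays £1535; OOP now £4953. Insurer: £7675 − £1535 = £6140.
Bill 4, £13700: 20% coinsurance on £13700 = £2740. OOP would hit £7693 > £5100, so the cap limits the patient to £5100 − £4953 = £147. Plan pays £13700 − £147 = £13553.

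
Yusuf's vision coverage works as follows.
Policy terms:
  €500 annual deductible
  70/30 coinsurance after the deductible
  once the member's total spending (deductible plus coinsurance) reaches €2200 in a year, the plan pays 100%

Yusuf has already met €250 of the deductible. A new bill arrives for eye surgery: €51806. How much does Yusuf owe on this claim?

Remaining deductible: €500 − €250 = €250.
That leaves €51806 − €250 = €51556 for coinsurance.
Coinsurance: €51556 × 30% = €15466.80.
Member responsibility before any cap: €250 + €15466.80 = €15716.80.
Year-to-date out-of-pocket would reach €250 + €15716.80 = €15966.80, above the €2200 maximum, so the member pays only €2200 − €250 = €1950.

€1950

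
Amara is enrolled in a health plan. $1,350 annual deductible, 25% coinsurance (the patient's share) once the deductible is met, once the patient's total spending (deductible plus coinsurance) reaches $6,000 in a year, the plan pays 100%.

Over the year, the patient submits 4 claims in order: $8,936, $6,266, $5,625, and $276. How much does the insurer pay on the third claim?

Claim 1 ($8,936): $1,350 to deductible, leaving $7,586; patient's 25% is $1,896.50. Patient owes $3,246.50 (running OOP $3,246.50). Insurer: $8,936 − $3,246.50 = $5,689.50.
Claim 2 ($6,266): 25% coinsurance on $6,266 = $1,566.50. Patient owes $1,566.50 (running OOP $4,813). Plan pays $6,266 − $1,566.50 = $4,699.50.
Claim 3 ($5,625): 25% coinsurance on $5,625 = $1,406.25. Adding that to $4,813 gives $6,219.25, past the $6,000 cap; patient pays only $6,000 − $4,813 = $1,187. Plan pays $5,625 − $1,187 = $4,438.

$4,438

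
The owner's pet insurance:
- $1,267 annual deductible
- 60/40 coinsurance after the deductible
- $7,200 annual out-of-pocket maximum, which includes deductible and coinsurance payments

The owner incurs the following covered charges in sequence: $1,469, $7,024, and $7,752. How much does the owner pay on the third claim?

Claim 1 — $1,469: $1,267 finishes the deductible; $202 goes to coinsurance; owner's 40% is $80.80. Owner pays $1,347.80; OOP now $1,347.80.
Claim 2 — $7,024: 40% coinsurance on $7,024 = $2,809.60. Cost to owner: $2,809.60. OOP to date $4,157.40.
Claim 3 — $7,752: deductible already satisfied, so owner's share is 40% × $7,752 = $3,100.80. Adding that to $4,157.40 gives $7,258.20, past the $7,200 cap; owner pays only $7,200 − $4,157.40 = $3,042.60.

$3,042.60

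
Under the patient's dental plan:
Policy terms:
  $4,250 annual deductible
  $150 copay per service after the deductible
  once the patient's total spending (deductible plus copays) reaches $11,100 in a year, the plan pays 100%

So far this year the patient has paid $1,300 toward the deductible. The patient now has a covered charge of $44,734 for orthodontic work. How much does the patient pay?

$3,100

Deductible still to meet: $4,250 − $1,300 = $2,950.
That leaves $44,734 − $2,950 = $41,784 for the copay.
Copay on this service: $150.
So the patient owes $2,950 + $150 = $3,100 before any cap.
Year-to-date out-of-pocket becomes $1,300 + $3,100 = $4,400, still under the $11,100 maximum, so no cap applies.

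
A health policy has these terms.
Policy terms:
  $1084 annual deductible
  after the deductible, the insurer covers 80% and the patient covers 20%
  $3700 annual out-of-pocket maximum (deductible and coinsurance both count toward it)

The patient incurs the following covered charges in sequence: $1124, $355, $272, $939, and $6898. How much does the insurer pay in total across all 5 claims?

$6803.20

#1 ($1124): deductible takes $1084, $40 remains; patient's 20% is $8. Patient pays $1092; OOP now $1092. Plan pays $1124 − $1092 = $32.
#2 ($355): deductible already satisfied, so patient's share is 20% × $355 = $71. Cost to patient: $71. OOP to date $1163. Plan pays $355 − $71 = $284.
#3 ($272): 20% coinsurance on $272 = $54.40. Patient owes $54.40 (running OOP $1217.40). Insurer: $272 − $54.40 = $217.60.
#4 ($939): deductible met; 20% of $939 = $187.80. Patient owes $187.80 (running OOP $1405.20). Plan pays $939 − $187.80 = $751.20.
#5 ($6898): 20% coinsurance on $6898 = $1379.60. Patient pays $1379.60; OOP now $2784.80. Plan pays $6898 − $1379.60 = $5518.40.
Insurer total: $32 + $284 + $217.60 + $751.20 + $5518.40 = $6803.20.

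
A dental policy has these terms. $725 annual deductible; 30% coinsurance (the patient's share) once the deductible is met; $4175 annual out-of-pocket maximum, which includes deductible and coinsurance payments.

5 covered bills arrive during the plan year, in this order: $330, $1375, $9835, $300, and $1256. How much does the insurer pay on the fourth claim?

#1 ($330): entire amount goes to the deductible. Patient pays $330; OOP now $330. Insurer: $330 − $330 = $0.
#2 ($1375): $395 finishes the deductible; $980 goes to coinsurance; coinsurance $980 × 30% = $294. Patient owes $689 (running OOP $1019). Plan pays $1375 − $689 = $686.
#3 ($9835): deductible met; 30% of $9835 = $2950.50. Patient owes $2950.50 (running OOP $3969.50). Plan pays $9835 − $2950.50 = $6884.50.
#4 ($300): deductible already satisfied, so patient's share is 30% × $300 = $90. Cost to patient: $90. OOP to date $4059.50. Insurer: $300 − $90 = $210.

$210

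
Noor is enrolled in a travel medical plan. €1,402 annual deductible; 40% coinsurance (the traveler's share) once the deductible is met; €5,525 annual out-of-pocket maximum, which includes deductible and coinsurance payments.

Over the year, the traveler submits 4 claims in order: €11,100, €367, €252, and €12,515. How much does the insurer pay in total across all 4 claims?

€18,709

Claim 1 (€11,100): €1,402 finishes the deductible; €9,698 goes to coinsurance; coinsurance €9,698 × 40% = €3,879.20. Cost to traveler: €5,281.20. OOP to date €5,281.20. Plan pays €11,100 − €5,281.20 = €5,818.80.
Claim 2 (€367): 40% coinsurance on €367 = €146.80. Cost to traveler: €146.80. OOP to date €5,428. Insurer: €367 − €146.80 = €220.20.
Claim 3 (€252): deductible met; 40% of €252 = €100.80. Adding that to €5,428 gives €5,528.80, past the €5,525 cap; traveler pays only €5,525 − €5,428 = €97. Plan pays €252 − €97 = €155.
Claim 4 (€12,515): deductible already satisfied, so traveler's share is 40% × €12,515 = €5,006. OOP would hit €10,531 > €5,525, so the cap limits the traveler to €5,525 − €5,525 = €0. Insurer: €12,515 − €0 = €12,515.
Insurer total = bills − traveler's total = €24,234 − €5,525 = €18,709.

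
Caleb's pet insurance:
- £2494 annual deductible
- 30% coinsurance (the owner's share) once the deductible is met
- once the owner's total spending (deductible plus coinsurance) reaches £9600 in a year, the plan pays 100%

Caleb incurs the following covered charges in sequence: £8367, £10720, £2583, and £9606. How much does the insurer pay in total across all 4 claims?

#1 (£8367): £2494 finishes the deductible; £5873 goes to coinsurance; coinsurance £5873 × 30% = £1761.90. Owner pays £4255.90; OOP now £4255.90. Plan pays £8367 − £4255.90 = £4111.10.
#2 (£10720): deductible met; 30% of £10720 = £3216. Cost to owner: £3216. OOP to date £7471.90. Plan pays £10720 − £3216 = £7504.
#3 (£2583): deductible already satisfied, so owner's share is 30% × £2583 = £774.90. Owner owes £774.90 (running OOP £8246.80). Plan pays £2583 − £774.90 = £1808.10.
#4 (£9606): 30% coinsurance on £9606 = £2881.80. That would push OOP to £11128.60, over the £9600 cap, so owner pays £9600 − £8246.80 = £1353.20. Plan pays £9606 − £1353.20 = £8252.80.
Insurer total: £4111.10 + £7504 + £1808.10 + £8252.80 = £21676.

£21676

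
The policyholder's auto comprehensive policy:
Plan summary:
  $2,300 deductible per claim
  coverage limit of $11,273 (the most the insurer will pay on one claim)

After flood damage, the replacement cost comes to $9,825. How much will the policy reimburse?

Subtract the deductible: $9,825 − $2,300 = $7,525.
$7,525 ≤ $11,273, so the limit doesn't bind; insurer pays $7,525.

$7,525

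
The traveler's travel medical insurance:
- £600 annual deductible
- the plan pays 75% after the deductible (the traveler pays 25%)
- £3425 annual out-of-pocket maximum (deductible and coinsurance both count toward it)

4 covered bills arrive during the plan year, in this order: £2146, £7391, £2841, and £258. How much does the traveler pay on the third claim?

£590.75

Claim 1 (£2146): deductible takes £600, £1546 remains; traveler's 25% is £386.50. Cost to traveler: £986.50. OOP to date £986.50.
Claim 2 (£7391): 25% coinsurance on £7391 = £1847.75. Traveler owes £1847.75 (running OOP £2834.25).
Claim 3 (£2841): deductible met; 25% of £2841 = £710.25. That would push OOP to £3544.50, over the £3425 cap, so traveler pays £3425 − £2834.25 = £590.75.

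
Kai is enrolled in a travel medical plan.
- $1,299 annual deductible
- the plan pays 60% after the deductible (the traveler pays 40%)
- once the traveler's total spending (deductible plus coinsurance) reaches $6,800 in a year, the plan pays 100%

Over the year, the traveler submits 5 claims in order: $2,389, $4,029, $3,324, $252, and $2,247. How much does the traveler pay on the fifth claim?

Bill 1, $2,389: $1,299 finishes the deductible; $1,090 goes to coinsurance; coinsurance $1,090 × 40% = $436. Traveler pays $1,735; OOP now $1,735.
Bill 2, $4,029: deductible met; 40% of $4,029 = $1,611.60. Traveler owes $1,611.60 (running OOP $3,346.60).
Bill 3, $3,324: deductible already satisfied, so traveler's share is 40% × $3,324 = $1,329.60. Traveler owes $1,329.60 (running OOP $4,676.20).
Bill 4, $252: deductible met; 40% of $252 = $100.80. Traveler pays $100.80; OOP now $4,777.
Bill 5, $2,247: 40% coinsurance on $2,247 = $898.80. Traveler pays $898.80; OOP now $5,675.80.

$898.80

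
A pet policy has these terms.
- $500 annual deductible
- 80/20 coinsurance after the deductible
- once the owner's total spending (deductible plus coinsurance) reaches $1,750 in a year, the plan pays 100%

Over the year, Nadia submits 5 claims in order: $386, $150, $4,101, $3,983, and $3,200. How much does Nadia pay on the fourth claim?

$422.60

Bill 1, $386: all of it applies to the deductible. Owner pays $386; OOP now $386.
Bill 2, $150: $114 to deductible, leaving $36; 20% of $36 = $7.20. Owner pays $121.20; OOP now $507.20.
Bill 3, $4,101: deductible already satisfied, so owner's share is 20% × $4,101 = $820.20. Cost to owner: $820.20. OOP to date $1,327.40.
Bill 4, $3,983: deductible already satisfied, so owner's share is 20% × $3,983 = $796.60. OOP would hit $2,124 > $1,750, so the cap limits the owner to $1,750 − $1,327.40 = $422.60.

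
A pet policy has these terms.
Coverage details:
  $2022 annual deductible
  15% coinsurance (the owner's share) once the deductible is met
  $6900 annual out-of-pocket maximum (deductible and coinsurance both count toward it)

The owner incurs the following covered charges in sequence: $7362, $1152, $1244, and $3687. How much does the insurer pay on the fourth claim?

$3133.95

#1 ($7362): deductible takes $2022, $5340 remains; 15% of $5340 = $801. Owner pays $2823; OOP now $2823. Plan pays $7362 − $2823 = $4539.
#2 ($1152): deductible met; 15% of $1152 = $172.80. Cost to owner: $172.80. OOP to date $2995.80. Insurer: $1152 − $172.80 = $979.20.
#3 ($1244): deductible met; 15% of $1244 = $186.60. Owner owes $186.60 (running OOP $3182.40). Insurer: $1244 − $186.60 = $1057.40.
#4 ($3687): 15% coinsurance on $3687 = $553.05. Cost to owner: $553.05. OOP to date $3735.45. Plan pays $3687 − $553.05 = $3133.95.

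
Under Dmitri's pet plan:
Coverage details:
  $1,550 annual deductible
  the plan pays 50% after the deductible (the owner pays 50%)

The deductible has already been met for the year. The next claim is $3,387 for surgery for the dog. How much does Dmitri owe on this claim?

The deductible is already satisfied, so the full bill goes to coinsurance.
50% of $3,387 = $1,693.50 falls to the owner.

$1,693.50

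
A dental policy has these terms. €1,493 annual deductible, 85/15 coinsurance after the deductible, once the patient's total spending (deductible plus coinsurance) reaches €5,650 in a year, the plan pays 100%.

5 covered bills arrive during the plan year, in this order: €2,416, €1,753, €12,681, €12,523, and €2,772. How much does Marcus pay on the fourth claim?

€1,853.45

Claim 1 — €2,416: deductible takes €1,493, €923 remains; patient's 15% is €138.45. Patient owes €1,631.45 (running OOP €1,631.45).
Claim 2 — €1,753: deductible already satisfied, so patient's share is 15% × €1,753 = €262.95. Patient owes €262.95 (running OOP €1,894.40).
Claim 3 — €12,681: deductible met; 15% of €12,681 = €1,902.15. Patient owes €1,902.15 (running OOP €3,796.55).
Claim 4 — €12,523: 15% coinsurance on €12,523 = €1,878.45. That would push OOP to €5,675, over the €5,650 cap, so patient pays €5,650 − €3,796.55 = €1,853.45.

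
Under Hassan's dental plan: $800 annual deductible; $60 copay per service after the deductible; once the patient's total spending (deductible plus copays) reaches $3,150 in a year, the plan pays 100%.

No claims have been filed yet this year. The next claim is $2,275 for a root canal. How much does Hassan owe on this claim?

$860

The full $800 deductible is still open; $800 of this bill applies to it.
After the $800 deductible portion, $2,275 − $800 = $1,475 is subject to the copay.
Copay on this service: $60.
Patient responsibility before any cap: $800 + $60 = $860.
Year-to-date out-of-pocket becomes $0 + $860 = $860, still under the $3,150 maximum, so no cap applies.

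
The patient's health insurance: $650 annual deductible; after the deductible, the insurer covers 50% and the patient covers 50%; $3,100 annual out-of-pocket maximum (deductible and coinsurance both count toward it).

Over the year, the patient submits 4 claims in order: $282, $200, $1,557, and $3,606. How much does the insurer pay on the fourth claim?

Claim 1 — $282: all of it applies to the deductible. Patient owes $282 (running OOP $282). Plan pays $282 − $282 = $0.
Claim 2 — $200: entire amount goes to the deductible. Patient pays $200; OOP now $482. Plan pays $200 − $200 = $0.
Claim 3 — $1,557: $168 to deductible, leaving $1,389; coinsurance $1,389 × 50% = $694.50. Patient owes $862.50 (running OOP $1,344.50). Insurer: $1,557 − $862.50 = $694.50.
Claim 4 — $3,606: 50% coinsurance on $3,606 = $1,803. OOP would hit $3,147.50 > $3,100, so the cap limits the patient to $3,100 − $1,344.50 = $1,755.50. Insurer: $3,606 − $1,755.50 = $1,850.50.

$1,850.50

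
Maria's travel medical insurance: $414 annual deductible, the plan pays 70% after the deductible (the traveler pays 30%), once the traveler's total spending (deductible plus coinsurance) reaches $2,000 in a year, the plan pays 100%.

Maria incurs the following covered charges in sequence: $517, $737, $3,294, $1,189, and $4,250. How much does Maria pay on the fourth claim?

Claim 1 — $517: $414 to deductible, leaving $103; coinsurance $103 × 30% = $30.90. Traveler pays $444.90; OOP now $444.90.
Claim 2 — $737: deductible met; 30% of $737 = $221.10. Traveler pays $221.10; OOP now $666.
Claim 3 — $3,294: deductible met; 30% of $3,294 = $988.20. Traveler pays $988.20; OOP now $1,654.20.
Claim 4 — $1,189: deductible already satisfied, so traveler's share is 30% × $1,189 = $356.70. OOP would hit $2,010.90 > $2,000, so the cap limits the traveler to $2,000 − $1,654.20 = $345.80.

$345.80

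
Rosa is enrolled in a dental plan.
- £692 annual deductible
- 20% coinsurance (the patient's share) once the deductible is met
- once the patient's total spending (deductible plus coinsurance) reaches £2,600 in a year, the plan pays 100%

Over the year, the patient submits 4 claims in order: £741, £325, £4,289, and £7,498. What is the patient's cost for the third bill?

£857.80

#1 (£741): £692 finishes the deductible; £49 goes to coinsurance; coinsurance £49 × 20% = £9.80. Cost to patient: £701.80. OOP to date £701.80.
#2 (£325): deductible met; 20% of £325 = £65. Cost to patient: £65. OOP to date £766.80.
#3 (£4,289): deductible met; 20% of £4,289 = £857.80. Cost to patient: £857.80. OOP to date £1,624.60.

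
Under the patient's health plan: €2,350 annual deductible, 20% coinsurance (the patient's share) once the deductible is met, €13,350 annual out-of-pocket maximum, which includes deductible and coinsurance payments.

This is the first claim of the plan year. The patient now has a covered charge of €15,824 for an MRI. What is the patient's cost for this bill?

Nothing has been paid toward the €2,350 deductible, so the first €2,350 of this charge is applied there.
After the €2,350 deductible portion, €15,824 − €2,350 = €13,474 is subject to coinsurance.
Coinsurance: €13,474 × 20% = €2,694.80.
So the patient owes €2,350 + €2,694.80 = €5,044.80 before any cap.
Cumulative spending €0 + €5,044.80 = €5,044.80 stays under the €13,350 maximum.

€5,044.80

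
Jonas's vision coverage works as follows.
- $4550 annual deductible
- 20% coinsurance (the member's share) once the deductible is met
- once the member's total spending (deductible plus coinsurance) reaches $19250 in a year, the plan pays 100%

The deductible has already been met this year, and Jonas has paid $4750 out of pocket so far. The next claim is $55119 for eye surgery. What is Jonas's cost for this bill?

The deductible is already satisfied, so the full bill goes to coinsurance.
Member's 20% share of $55119 is $11023.80.
Total out-of-pocket so far would be $4750 + $11023.80 = $15773.80, below the $19250 cap — no reduction.

$11023.80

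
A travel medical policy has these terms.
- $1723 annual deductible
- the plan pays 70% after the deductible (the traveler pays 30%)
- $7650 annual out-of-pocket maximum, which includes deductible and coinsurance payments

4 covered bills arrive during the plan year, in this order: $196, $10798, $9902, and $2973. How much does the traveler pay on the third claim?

#1 ($196): all of it applies to the deductible. Cost to traveler: $196. OOP to date $196.
#2 ($10798): deductible takes $1527, $9271 remains; traveler's 30% is $2781.30. Traveler pays $4308.30; OOP now $4504.30.
#3 ($9902): deductible met; 30% of $9902 = $2970.60. Traveler pays $2970.60; OOP now $7474.90.

$2970.60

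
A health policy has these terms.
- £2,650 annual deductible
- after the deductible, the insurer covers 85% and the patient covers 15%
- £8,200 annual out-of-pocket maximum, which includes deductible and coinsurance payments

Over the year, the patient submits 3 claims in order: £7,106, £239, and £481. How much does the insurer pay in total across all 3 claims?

Claim 1 (£7,106): deductible takes £2,650, £4,456 remains; 15% of £4,456 = £668.40. Cost to patient: £3,318.40. OOP to date £3,318.40. Plan pays £7,106 − £3,318.40 = £3,787.60.
Claim 2 (£239): deductible met; 15% of £239 = £35.85. Patient owes £35.85 (running OOP £3,354.25). Plan pays £239 − £35.85 = £203.15.
Claim 3 (£481): deductible already satisfied, so patient's share is 15% × £481 = £72.15. Patient pays £72.15; OOP now £3,426.40. Insurer: £481 − £72.15 = £408.85.
Insurer total = bills − patient's total = £7,826 − £3,426.40 = £4,399.60.

£4,399.60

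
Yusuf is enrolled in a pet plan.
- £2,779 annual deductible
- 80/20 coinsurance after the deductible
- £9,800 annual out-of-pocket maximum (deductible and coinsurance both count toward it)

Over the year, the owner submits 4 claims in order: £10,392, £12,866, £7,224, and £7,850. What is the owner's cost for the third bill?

£1,444.80

#1 (£10,392): £2,779 finishes the deductible; £7,613 goes to coinsurance; coinsurance £7,613 × 20% = £1,522.60. Owner owes £4,301.60 (running OOP £4,301.60).
#2 (£12,866): deductible met; 20% of £12,866 = £2,573.20. Owner owes £2,573.20 (running OOP £6,874.80).
#3 (£7,224): deductible met; 20% of £7,224 = £1,444.80. Owner pays £1,444.80; OOP now £8,319.60.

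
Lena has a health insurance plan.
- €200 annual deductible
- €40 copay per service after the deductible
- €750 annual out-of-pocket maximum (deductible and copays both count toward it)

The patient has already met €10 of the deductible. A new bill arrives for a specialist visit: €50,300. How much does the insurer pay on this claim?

Remaining deductible: €200 − €10 = €190.
After the €190 deductible portion, €50,300 − €190 = €50,110 is subject to the copay.
Copay on this service: €40.
So the patient owes €190 + €40 = €230 before any cap.
Cumulative spending €10 + €230 = €240 stays under the €750 maximum.
The plan picks up €50,300 − €230 = €50,070.

€50,070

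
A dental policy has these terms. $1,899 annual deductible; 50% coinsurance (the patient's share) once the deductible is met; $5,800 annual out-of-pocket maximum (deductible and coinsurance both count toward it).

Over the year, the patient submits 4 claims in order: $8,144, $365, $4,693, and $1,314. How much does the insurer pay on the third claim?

Claim 1 ($8,144): deductible takes $1,899, $6,245 remains; 50% of $6,245 = $3,122.50. Patient owes $5,021.50 (running OOP $5,021.50). Plan pays $8,144 − $5,021.50 = $3,122.50.
Claim 2 ($365): deductible met; 50% of $365 = $182.50. Patient pays $182.50; OOP now $5,204. Insurer: $365 − $182.50 = $182.50.
Claim 3 ($4,693): deductible met; 50% of $4,693 = $2,346.50. OOP would hit $7,550.50 > $5,800, so the cap limits the patient to $5,800 − $5,204 = $596. Plan pays $4,693 − $596 = $4,097.

$4,097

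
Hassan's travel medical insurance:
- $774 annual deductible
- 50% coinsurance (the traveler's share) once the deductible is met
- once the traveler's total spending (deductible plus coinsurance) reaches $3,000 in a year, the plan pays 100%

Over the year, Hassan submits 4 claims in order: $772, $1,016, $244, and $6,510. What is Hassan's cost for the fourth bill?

$1,597

#1 ($772): entire amount goes to the deductible. Traveler pays $772; OOP now $772.
#2 ($1,016): $2 to deductible, leaving $1,014; 50% of $1,014 = $507. Traveler pays $509; OOP now $1,281.
#3 ($244): deductible met; 50% of $244 = $122. Cost to traveler: $122. OOP to date $1,403.
#4 ($6,510): 50% coinsurance on $6,510 = $3,255. OOP would hit $4,658 > $3,000, so the cap limits the traveler to $3,000 − $1,403 = $1,597.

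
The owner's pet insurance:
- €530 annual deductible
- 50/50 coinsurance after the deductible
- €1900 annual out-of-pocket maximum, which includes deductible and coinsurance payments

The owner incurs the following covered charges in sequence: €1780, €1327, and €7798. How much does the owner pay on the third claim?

€81.50

Bill 1, €1780: €530 finishes the deductible; €1250 goes to coinsurance; owner's 50% is €625. Cost to owner: €1155. OOP to date €1155.
Bill 2, €1327: 50% coinsurance on €1327 = €663.50. Owner pays €663.50; OOP now €1818.50.
Bill 3, €7798: deductible already satisfied, so owner's share is 50% × €7798 = €3899. Adding that to €1818.50 gives €5717.50, past the €1900 cap; owner pays only €1900 − €1818.50 = €81.50.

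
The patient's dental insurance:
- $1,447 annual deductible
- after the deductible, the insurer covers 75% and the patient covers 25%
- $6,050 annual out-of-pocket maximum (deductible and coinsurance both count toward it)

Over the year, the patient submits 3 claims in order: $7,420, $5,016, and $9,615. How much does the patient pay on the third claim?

#1 ($7,420): $1,447 to deductible, leaving $5,973; patient's 25% is $1,493.25. Patient pays $2,940.25; OOP now $2,940.25.
#2 ($5,016): deductible met; 25% of $5,016 = $1,254. Cost to patient: $1,254. OOP to date $4,194.25.
#3 ($9,615): 25% coinsurance on $9,615 = $2,403.75. Adding that to $4,194.25 gives $6,598, past the $6,050 cap; patient pays only $6,050 − $4,194.25 = $1,855.75.

$1,855.75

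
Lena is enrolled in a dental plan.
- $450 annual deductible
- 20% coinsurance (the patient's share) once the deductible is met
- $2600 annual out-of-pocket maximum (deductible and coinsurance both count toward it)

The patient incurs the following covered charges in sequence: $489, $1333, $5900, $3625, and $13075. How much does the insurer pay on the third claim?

$4720

Claim 1 ($489): deductible takes $450, $39 remains; 20% of $39 = $7.80. Cost to patient: $457.80. OOP to date $457.80. Plan pays $489 − $457.80 = $31.20.
Claim 2 ($1333): 20% coinsurance on $1333 = $266.60. Cost to patient: $266.60. OOP to date $724.40. Insurer: $1333 − $266.60 = $1066.40.
Claim 3 ($5900): 20% coinsurance on $5900 = $1180. Cost to patient: $1180. OOP to date $1904.40. Plan pays $5900 − $1180 = $4720.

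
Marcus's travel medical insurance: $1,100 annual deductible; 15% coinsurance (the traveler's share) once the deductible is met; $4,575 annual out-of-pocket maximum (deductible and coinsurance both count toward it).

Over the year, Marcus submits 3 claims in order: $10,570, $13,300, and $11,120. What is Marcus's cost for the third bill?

$59.50

#1 ($10,570): $1,100 to deductible, leaving $9,470; 15% of $9,470 = $1,420.50. Cost to traveler: $2,520.50. OOP to date $2,520.50.
#2 ($13,300): 15% coinsurance on $13,300 = $1,995. Traveler owes $1,995 (running OOP $4,515.50).
#3 ($11,120): deductible met; 15% of $11,120 = $1,668. Adding that to $4,515.50 gives $6,183.50, past the $4,575 cap; traveler pays only $4,575 − $4,515.50 = $59.50.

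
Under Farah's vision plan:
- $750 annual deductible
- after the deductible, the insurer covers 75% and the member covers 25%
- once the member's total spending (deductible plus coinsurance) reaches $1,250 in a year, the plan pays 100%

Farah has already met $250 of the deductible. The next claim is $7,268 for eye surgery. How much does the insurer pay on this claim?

$6,268

Deductible still to meet: $750 − $250 = $500.
That leaves $7,268 − $500 = $6,768 for coinsurance.
Member's 25% share of $6,768 is $1,692.
So the member owes $500 + $1,692 = $2,192 before any cap.
Year-to-date out-of-pocket would reach $250 + $2,192 = $2,442, above the $1,250 maximum, so the member pays only $1,250 − $250 = $1,000.
The insurer covers the remainder: $7,268 − $1,000 = $6,268.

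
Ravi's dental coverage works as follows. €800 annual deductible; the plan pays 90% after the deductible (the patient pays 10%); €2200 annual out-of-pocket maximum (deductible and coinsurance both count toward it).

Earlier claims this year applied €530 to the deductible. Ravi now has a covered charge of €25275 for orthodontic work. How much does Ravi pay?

Remaining deductible: €800 − €530 = €270.
The remaining €25005 (= €25275 − €270) moves to coinsurance.
Coinsurance: €25005 × 10% = €2500.50.
So the patient owes €270 + €2500.50 = €2770.50 before any cap.
Adding €2770.50 to the €530 already spent would give €3300.50, which exceeds the €2200 cap; the patient pays just €2200 − €530 = €1670.

€1670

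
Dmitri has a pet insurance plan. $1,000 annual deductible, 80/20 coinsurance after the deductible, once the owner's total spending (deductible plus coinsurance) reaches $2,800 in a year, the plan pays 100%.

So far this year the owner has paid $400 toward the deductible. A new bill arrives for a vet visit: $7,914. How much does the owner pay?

$2,062.80

$400 of the $1,000 deductible is already met, leaving $600.
The remaining $7,314 (= $7,914 − $600) moves to coinsurance.
20% of $7,314 = $1,462.80 falls to the owner.
That puts the owner's cost at $600 + $1,462.80 = $2,062.80 before any cap.
Total out-of-pocket so far would be $400 + $2,062.80 = $2,462.80, below the $2,800 cap — no reduction.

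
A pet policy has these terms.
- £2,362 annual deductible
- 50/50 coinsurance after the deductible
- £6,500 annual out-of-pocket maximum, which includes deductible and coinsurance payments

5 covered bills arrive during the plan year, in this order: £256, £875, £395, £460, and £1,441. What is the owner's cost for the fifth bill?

£908.50

Claim 1 — £256: fully absorbed by the deductible. Owner pays £256; OOP now £256.
Claim 2 — £875: entire amount goes to the deductible. Cost to owner: £875. OOP to date £1,131.
Claim 3 — £395: all of it applies to the deductible. Owner owes £395 (running OOP £1,526).
Claim 4 — £460: all of it applies to the deductible. Cost to owner: £460. OOP to date £1,986.
Claim 5 — £1,441: deductible takes £376, £1,065 remains; owner's 50% is £532.50. Owner owes £908.50 (running OOP £2,894.50).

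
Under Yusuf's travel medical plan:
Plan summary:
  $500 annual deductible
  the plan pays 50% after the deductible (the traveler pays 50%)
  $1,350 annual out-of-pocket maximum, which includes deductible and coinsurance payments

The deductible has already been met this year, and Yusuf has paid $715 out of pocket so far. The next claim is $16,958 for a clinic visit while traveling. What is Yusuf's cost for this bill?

The deductible is already satisfied, so the full bill goes to coinsurance.
Traveler's 50% share of $16,958 is $8,479.
Year-to-date out-of-pocket would reach $715 + $8,479 = $9,194, above the $1,350 maximum, so the traveler pays only $1,350 − $715 = $635.

$635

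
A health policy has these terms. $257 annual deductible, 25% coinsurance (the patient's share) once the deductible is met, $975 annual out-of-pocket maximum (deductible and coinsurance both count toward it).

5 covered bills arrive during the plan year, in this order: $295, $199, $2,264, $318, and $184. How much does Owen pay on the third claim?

$566

Claim 1 — $295: deductible takes $257, $38 remains; coinsurance $38 × 25% = $9.50. Patient pays $266.50; OOP now $266.50.
Claim 2 — $199: deductible met; 25% of $199 = $49.75. Patient pays $49.75; OOP now $316.25.
Claim 3 — $2,264: deductible already satisfied, so patient's share is 25% × $2,264 = $566. Cost to patient: $566. OOP to date $882.25.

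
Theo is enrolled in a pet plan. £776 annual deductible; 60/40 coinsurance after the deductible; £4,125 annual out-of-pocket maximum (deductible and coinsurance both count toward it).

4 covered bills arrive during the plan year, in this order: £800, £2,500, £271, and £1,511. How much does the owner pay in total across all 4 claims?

£2,498.40

Claim 1 (£800): £776 to deductible, leaving £24; coinsurance £24 × 40% = £9.60. Owner owes £785.60 (running OOP £785.60).
Claim 2 (£2,500): deductible met; 40% of £2,500 = £1,000. Cost to owner: £1,000. OOP to date £1,785.60.
Claim 3 (£271): deductible already satisfied, so owner's share is 40% × £271 = £108.40. Cost to owner: £108.40. OOP to date £1,894.
Claim 4 (£1,511): 40% coinsurance on £1,511 = £604.40. Owner owes £604.40 (running OOP £2,498.40).
Summing the owner's payments: £785.60 + £1,000 + £108.40 + £604.40 = £2,498.40.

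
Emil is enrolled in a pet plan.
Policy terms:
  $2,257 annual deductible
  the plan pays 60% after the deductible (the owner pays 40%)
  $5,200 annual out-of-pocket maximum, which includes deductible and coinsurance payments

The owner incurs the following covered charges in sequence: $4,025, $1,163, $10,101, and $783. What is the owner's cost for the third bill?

Claim 1 ($4,025): $2,257 finishes the deductible; $1,768 goes to coinsurance; owner's 40% is $707.20. Owner pays $2,964.20; OOP now $2,964.20.
Claim 2 ($1,163): deductible already satisfied, so owner's share is 40% × $1,163 = $465.20. Owner owes $465.20 (running OOP $3,429.40).
Claim 3 ($10,101): 40% coinsurance on $10,101 = $4,040.40. OOP would hit $7,469.80 > $5,200, so the cap limits the owner to $5,200 − $3,429.40 = $1,770.60.

$1,770.60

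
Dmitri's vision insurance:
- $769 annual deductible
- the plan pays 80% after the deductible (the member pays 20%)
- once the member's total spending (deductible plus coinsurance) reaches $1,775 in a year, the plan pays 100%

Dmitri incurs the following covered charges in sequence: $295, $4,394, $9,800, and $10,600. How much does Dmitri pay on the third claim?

#1 ($295): fully absorbed by the deductible. Cost to member: $295. OOP to date $295.
#2 ($4,394): $474 to deductible, leaving $3,920; 20% of $3,920 = $784. Member pays $1,258; OOP now $1,553.
#3 ($9,800): 20% coinsurance on $9,800 = $1,960. That would push OOP to $3,513, over the $1,775 cap, so member pays $1,775 − $1,553 = $222.

$222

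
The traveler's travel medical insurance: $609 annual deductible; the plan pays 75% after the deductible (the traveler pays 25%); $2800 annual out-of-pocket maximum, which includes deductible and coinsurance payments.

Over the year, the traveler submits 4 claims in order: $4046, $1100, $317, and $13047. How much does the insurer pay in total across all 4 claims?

$15710

Claim 1 — $4046: deductible takes $609, $3437 remains; 25% of $3437 = $859.25. Cost to traveler: $1468.25. OOP to date $1468.25. Insurer: $4046 − $1468.25 = $2577.75.
Claim 2 — $1100: 25% coinsurance on $1100 = $275. Traveler owes $275 (running OOP $1743.25). Insurer: $1100 − $275 = $825.
Claim 3 — $317: 25% coinsurance on $317 = $79.25. Traveler pays $79.25; OOP now $1822.50. Insurer: $317 − $79.25 = $237.75.
Claim 4 — $13047: deductible already satisfied, so traveler's share is 25% × $13047 = $3261.75. That would push OOP to $5084.25, over the $2800 cap, so traveler pays $2800 − $1822.50 = $977.50. Plan pays $13047 − $977.50 = $12069.50.
Insurer total = bills − traveler's total = $18510 − $2800 = $15710.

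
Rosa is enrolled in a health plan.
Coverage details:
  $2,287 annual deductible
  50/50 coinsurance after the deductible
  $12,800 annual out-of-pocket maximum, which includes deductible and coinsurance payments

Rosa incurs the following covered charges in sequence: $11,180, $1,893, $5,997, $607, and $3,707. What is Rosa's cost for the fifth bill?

Claim 1 ($11,180): $2,287 to deductible, leaving $8,893; coinsurance $8,893 × 50% = $4,446.50. Patient pays $6,733.50; OOP now $6,733.50.
Claim 2 ($1,893): 50% coinsurance on $1,893 = $946.50. Patient owes $946.50 (running OOP $7,680).
Claim 3 ($5,997): deductible met; 50% of $5,997 = $2,998.50. Patient owes $2,998.50 (running OOP $10,678.50).
Claim 4 ($607): deductible already satisfied, so patient's share is 50% × $607 = $303.50. Patient owes $303.50 (running OOP $10,982).
Claim 5 ($3,707): 50% coinsurance on $3,707 = $1,853.50. That would push OOP to $12,835.50, over the $12,800 cap, so patient pays $12,800 − $10,982 = $1,818.

$1,818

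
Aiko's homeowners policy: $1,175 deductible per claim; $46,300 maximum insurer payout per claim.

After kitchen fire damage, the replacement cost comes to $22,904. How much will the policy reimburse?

Less the $1,175 deductible: $22,904 − $1,175 = $21,729.
That's under the $46,300 cap, so the insurer reimburses the full $21,729.

$21,729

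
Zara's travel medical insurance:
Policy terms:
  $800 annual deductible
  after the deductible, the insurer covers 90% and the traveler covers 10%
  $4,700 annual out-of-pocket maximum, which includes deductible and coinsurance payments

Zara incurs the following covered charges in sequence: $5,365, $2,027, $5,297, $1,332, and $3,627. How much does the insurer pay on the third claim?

$4,767.30

#1 ($5,365): $800 finishes the deductible; $4,565 goes to coinsurance; coinsurance $4,565 × 10% = $456.50. Cost to traveler: $1,256.50. OOP to date $1,256.50. Insurer: $5,365 − $1,256.50 = $4,108.50.
#2 ($2,027): deductible already satisfied, so traveler's share is 10% × $2,027 = $202.70. Cost to traveler: $202.70. OOP to date $1,459.20. Insurer: $2,027 − $202.70 = $1,824.30.
#3 ($5,297): deductible met; 10% of $5,297 = $529.70. Cost to traveler: $529.70. OOP to date $1,988.90. Insurer: $5,297 − $529.70 = $4,767.30.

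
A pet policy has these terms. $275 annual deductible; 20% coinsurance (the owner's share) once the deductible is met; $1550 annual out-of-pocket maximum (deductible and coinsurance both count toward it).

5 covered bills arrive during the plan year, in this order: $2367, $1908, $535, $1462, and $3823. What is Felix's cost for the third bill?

$107

Bill 1, $2367: deductible takes $275, $2092 remains; 20% of $2092 = $418.40. Owner pays $693.40; OOP now $693.40.
Bill 2, $1908: deductible met; 20% of $1908 = $381.60. Owner pays $381.60; OOP now $1075.
Bill 3, $535: 20% coinsurance on $535 = $107. Owner pays $107; OOP now $1182.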